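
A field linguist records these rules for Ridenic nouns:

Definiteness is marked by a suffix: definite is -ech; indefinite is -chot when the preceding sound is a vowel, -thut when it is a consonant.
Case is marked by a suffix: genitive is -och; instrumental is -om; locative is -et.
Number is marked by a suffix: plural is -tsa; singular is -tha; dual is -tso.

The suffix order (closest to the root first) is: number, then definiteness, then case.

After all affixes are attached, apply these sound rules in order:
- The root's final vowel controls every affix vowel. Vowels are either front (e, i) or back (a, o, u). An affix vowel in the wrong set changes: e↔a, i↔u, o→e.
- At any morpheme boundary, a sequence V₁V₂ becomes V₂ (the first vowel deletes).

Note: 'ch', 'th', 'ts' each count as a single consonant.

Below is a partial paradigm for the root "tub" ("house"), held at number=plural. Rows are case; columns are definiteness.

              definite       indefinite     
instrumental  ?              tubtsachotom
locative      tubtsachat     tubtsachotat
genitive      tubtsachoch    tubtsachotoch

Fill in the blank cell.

tubtsachom

Attach number plural -tsa → tubtsa.
Attach definiteness definite -ech → tubtsaech.
Attach case instrumental -om → tubtsaechom.
Apply vowel harmony: tubtsaechom → tubtsaachom.
Apply vowel deletion: tubtsaachom → tubtsachom.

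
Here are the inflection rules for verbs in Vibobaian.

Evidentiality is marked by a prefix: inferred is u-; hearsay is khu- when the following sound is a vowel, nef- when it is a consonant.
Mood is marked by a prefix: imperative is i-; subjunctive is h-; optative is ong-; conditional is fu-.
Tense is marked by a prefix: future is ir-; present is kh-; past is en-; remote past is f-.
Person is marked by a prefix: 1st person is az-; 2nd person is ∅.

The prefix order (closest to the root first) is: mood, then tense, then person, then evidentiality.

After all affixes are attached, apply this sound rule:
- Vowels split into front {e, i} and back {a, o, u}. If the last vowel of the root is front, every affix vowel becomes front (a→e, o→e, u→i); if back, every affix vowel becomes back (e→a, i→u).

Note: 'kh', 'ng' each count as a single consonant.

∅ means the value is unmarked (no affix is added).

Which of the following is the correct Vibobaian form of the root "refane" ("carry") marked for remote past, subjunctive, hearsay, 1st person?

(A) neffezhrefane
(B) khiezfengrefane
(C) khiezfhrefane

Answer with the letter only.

Attach mood subjunctive h- → hrefane.
Attach tense remote past f- → fhrefane.
Attach person 1st person az- → azfhrefane.
Attach evidentiality hearsay khu- (before vowel 'a') → khuazfhrefane.
Apply vowel harmony: khuazfhrefane → khiezfhrefane.
So the correct form is khiezfhrefane, option (C).
(B) khiezfengrefane is wrong: it uses optative instead of subjunctive for mood.
(A) neffezhrefane is wrong: it has the affixes in the wrong order.

C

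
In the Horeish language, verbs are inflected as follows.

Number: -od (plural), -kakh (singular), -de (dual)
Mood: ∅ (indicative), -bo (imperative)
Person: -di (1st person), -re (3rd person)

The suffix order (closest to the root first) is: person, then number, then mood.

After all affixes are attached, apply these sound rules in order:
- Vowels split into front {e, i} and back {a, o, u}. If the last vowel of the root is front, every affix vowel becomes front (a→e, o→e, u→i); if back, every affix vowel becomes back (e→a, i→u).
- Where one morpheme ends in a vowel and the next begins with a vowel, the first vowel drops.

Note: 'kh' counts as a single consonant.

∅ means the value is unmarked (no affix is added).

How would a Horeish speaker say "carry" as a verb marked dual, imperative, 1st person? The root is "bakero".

Attach person 1st person -di → bakerodi.
Attach number dual -de → bakerodide.
Attach mood imperative -bo → bakerodidebo.
Apply vowel harmony: bakerodidebo → bakerodudabo.
Vowel deletion: no change.

bakerodudabo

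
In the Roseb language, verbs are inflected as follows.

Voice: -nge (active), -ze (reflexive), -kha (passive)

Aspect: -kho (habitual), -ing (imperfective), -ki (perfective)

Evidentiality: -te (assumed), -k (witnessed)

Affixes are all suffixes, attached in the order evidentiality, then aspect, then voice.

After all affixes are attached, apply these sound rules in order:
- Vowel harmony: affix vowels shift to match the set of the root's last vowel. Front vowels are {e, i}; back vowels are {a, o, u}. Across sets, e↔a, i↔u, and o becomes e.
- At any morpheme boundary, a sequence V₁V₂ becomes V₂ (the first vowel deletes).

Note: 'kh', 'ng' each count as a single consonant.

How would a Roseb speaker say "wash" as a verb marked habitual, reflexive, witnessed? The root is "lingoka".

Attach evidentiality witnessed -k → lingokak.
Attach aspect habitual -kho → lingokakkho.
Attach voice reflexive -ze → lingokakkhoze.
Apply vowel harmony: lingokakkhoze → lingokakkhoza.
Vowel deletion: no change.

lingokakkhoza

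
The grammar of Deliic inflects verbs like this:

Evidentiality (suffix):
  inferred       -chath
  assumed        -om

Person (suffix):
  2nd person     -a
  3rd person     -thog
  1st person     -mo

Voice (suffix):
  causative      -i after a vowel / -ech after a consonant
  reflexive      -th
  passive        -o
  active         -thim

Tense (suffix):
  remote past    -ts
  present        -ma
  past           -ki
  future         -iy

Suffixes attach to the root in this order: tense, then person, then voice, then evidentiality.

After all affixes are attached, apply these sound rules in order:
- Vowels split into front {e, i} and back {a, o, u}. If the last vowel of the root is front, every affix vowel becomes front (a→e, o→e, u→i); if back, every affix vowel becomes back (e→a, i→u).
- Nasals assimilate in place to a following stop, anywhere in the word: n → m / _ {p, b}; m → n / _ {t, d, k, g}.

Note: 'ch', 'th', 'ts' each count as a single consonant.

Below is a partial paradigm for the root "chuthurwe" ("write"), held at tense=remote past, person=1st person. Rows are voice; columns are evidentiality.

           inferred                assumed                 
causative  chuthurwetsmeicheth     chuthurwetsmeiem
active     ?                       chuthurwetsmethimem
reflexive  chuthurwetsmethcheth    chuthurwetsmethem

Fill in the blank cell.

Attach tense remote past -ts → chuthurwets.
Attach person 1st person -mo → chuthurwetsmo.
Attach voice active -thim → chuthurwetsmothim.
Attach evidentiality inferred -chath → chuthurwetsmothimchath.
Apply vowel harmony: chuthurwetsmothimchath → chuthurwetsmethimcheth.
Nasal assimilation: no change.

chuthurwetsmethimcheth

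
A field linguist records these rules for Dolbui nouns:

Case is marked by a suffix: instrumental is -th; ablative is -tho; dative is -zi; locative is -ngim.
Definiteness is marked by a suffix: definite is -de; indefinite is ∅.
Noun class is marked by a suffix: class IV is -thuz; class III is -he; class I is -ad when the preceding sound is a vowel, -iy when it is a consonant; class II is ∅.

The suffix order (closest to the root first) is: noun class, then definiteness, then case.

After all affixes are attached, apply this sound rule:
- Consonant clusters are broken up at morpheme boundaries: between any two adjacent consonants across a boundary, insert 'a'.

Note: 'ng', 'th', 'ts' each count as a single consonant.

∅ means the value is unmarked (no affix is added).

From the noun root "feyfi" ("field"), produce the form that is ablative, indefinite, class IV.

feyfithuzatho

Attach noun class class IV -thuz → feyfithuz.
definiteness = indefinite: zero marking, form stays feyfithuz.
Attach case ablative -tho → feyfithuztho.
Apply epenthesis: feyfithuztho → feyfithuzatho.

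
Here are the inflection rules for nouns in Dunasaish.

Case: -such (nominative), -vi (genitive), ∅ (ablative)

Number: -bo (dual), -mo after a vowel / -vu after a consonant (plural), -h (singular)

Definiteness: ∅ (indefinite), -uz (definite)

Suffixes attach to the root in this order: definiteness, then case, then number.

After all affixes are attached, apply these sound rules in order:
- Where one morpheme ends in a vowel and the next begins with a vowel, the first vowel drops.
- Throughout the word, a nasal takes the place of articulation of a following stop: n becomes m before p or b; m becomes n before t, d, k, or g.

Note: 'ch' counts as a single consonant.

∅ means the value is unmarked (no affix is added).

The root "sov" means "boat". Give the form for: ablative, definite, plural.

sovuzvu

Attach definiteness definite -uz → sovuz.
case = ablative: zero marking, form stays sovuz.
Attach number plural -vu (after consonant 'z') → sovuzvu.
Vowel deletion: no change.
Nasal assimilation: no change.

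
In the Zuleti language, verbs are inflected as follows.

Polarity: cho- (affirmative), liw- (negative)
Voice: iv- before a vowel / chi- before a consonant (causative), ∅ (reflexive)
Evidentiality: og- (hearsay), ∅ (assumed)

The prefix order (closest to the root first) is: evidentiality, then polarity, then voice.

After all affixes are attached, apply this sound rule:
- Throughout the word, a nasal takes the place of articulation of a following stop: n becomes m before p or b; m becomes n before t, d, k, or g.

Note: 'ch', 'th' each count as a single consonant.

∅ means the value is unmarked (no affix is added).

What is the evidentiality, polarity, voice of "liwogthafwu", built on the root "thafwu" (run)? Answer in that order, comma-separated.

hearsay, negative, reflexive

Segment: liw-og-thafwu.
evidentiality: og- → hearsay.
polarity: liw- → negative.
voice: ∅ → reflexive.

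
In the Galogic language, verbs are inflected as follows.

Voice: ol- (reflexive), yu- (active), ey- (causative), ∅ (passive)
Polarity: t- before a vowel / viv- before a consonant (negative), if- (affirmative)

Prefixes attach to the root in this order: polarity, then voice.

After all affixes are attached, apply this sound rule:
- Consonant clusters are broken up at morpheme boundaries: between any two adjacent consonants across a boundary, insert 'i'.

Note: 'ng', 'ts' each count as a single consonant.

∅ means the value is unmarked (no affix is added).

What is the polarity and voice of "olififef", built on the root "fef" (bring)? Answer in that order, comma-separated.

affirmative, reflexive

Segment: ol-if-fef.
polarity: if- → affirmative.
voice: ol- → reflexive.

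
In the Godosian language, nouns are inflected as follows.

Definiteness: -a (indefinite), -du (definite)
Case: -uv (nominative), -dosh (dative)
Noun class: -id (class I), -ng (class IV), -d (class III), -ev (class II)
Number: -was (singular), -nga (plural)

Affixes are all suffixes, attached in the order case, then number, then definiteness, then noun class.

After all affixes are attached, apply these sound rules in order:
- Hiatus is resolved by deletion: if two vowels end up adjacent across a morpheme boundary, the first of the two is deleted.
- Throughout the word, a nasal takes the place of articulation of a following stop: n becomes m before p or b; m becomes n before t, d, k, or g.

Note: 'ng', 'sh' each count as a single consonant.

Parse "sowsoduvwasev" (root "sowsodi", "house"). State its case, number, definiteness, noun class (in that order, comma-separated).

Segment: sowsodi-uv-was-a-ev.
case: -uv → nominative.
number: -was → singular.
definiteness: -a → indefinite.
noun class: -ev → class II.

nominative, singular, indefinite, class II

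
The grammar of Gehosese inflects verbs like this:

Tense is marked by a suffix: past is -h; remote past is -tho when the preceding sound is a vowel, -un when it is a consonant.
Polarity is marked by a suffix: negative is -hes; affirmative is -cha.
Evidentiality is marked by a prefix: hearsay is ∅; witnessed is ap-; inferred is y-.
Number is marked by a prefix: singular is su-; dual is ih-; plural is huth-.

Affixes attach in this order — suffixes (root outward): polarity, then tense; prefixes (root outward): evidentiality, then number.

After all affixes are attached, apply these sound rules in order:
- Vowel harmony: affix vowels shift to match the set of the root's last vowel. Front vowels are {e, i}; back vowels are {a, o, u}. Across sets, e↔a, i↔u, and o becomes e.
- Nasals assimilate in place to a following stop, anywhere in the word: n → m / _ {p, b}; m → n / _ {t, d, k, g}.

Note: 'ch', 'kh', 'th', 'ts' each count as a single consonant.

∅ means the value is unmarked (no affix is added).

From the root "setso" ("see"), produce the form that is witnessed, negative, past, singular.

suapsetsohash

Attach polarity negative -hes → setsohes.
Attach tense past -h → setsohesh.
Attach evidentiality witnessed ap- → apsetsohesh.
Attach number singular su- → suapsetsohesh.
Apply vowel harmony: suapsetsohesh → suapsetsohash.
Nasal assimilation: no change.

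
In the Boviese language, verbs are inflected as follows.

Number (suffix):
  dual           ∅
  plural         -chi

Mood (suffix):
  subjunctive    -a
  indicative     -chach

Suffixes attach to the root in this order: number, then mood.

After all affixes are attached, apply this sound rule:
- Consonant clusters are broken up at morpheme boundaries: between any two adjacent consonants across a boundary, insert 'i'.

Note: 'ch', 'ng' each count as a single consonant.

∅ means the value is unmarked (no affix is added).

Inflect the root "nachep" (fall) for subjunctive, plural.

nachepichia

Attach number plural -chi → nachepchi.
Attach mood subjunctive -a → nachepchia.
Apply epenthesis: nachepchia → nachepichia.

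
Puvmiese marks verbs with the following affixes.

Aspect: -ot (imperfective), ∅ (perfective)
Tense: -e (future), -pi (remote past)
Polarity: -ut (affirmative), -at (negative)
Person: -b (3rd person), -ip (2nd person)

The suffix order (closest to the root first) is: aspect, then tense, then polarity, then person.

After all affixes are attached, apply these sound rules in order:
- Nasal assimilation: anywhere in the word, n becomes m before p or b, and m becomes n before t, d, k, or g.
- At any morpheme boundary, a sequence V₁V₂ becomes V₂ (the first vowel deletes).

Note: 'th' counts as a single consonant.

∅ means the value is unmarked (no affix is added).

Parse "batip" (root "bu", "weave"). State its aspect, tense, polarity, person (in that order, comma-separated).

perfective, future, negative, 2nd person

Segment: bu-e-at-ip.
aspect: ∅ → perfective.
tense: -e → future.
polarity: -at → negative.
person: -ip → 2nd person.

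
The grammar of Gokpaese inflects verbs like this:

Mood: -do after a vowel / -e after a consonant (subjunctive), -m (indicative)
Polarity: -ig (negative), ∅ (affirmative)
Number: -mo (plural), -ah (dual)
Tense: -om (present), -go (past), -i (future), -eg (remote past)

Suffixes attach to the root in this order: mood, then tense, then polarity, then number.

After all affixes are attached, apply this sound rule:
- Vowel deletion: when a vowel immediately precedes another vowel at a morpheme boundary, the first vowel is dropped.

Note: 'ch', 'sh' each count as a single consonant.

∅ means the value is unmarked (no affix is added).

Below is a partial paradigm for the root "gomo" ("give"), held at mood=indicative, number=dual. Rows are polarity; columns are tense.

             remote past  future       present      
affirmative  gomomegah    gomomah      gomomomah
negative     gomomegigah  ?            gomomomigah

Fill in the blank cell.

gomomigah

Attach mood indicative -m → gomom.
Attach tense future -i → gomomi.
Attach polarity negative -ig → gomomiig.
Attach number dual -ah → gomomiigah.
Apply vowel deletion: gomomiigah → gomomigah.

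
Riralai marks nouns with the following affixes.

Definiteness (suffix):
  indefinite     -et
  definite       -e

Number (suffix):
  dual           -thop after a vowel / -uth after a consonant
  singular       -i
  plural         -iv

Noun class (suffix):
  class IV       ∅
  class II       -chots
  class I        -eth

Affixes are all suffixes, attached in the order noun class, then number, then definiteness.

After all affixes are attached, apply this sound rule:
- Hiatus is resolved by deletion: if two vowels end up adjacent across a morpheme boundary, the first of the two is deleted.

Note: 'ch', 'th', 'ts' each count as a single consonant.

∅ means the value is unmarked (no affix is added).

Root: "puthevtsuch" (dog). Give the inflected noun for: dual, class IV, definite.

noun class = class IV: zero marking, form stays puthevtsuch.
Attach number dual -uth (after consonant 'ch') → puthevtsuchuth.
Attach definiteness definite -e → puthevtsuchuthe.
Vowel deletion: no change.

puthevtsuchuthe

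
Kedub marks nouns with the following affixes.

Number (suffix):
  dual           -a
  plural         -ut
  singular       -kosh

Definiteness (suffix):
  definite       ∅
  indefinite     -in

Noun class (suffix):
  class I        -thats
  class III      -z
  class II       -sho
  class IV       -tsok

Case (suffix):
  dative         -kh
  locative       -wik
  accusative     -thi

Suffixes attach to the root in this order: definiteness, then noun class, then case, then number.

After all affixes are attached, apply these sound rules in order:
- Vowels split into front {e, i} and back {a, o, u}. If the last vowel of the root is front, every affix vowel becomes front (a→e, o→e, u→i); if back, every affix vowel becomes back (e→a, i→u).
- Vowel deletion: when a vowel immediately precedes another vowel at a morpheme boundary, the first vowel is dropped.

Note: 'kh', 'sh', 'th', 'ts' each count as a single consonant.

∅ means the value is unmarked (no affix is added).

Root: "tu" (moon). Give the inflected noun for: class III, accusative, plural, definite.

definiteness = definite: zero marking, form stays tu.
Attach noun class class III -z → tuz.
Attach case accusative -thi → tuzthi.
Attach number plural -ut → tuzthiut.
Apply vowel harmony: tuzthiut → tuzthuut.
Apply vowel deletion: tuzthuut → tuzthut.

tuzthut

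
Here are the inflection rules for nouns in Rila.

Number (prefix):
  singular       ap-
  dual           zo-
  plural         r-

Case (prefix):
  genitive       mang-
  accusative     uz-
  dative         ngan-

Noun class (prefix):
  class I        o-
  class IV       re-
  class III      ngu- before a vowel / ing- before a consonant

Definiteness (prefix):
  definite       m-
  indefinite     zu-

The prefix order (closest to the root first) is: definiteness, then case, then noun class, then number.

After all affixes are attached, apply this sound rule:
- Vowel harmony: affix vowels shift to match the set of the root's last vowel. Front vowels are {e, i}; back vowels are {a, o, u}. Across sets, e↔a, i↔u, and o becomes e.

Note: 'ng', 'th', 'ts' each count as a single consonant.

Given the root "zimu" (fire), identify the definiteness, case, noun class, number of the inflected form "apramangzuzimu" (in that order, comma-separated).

indefinite, genitive, class IV, singular

Segment: ap-re-mang-zu-zimu.
definiteness: zu- → indefinite.
case: mang- → genitive.
noun class: re- → class IV.
number: ap- → singular.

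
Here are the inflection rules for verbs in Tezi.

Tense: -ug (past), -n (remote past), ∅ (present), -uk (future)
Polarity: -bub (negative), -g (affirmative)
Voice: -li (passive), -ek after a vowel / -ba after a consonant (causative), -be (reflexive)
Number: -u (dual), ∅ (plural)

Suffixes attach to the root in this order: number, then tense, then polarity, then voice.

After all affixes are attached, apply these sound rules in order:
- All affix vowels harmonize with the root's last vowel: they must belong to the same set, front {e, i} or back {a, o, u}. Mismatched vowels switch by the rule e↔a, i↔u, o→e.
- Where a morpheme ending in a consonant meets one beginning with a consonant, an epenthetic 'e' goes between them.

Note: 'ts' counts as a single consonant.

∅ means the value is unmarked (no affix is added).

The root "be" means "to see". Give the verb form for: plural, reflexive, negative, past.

number = plural: zero marking, form stays be.
Attach tense past -ug → beug.
Attach polarity negative -bub → beugbub.
Attach voice reflexive -be → beugbubbe.
Apply vowel harmony: beugbubbe → beigbibbe.
Apply epenthesis: beigbibbe → beigebibebe.

beigebibebe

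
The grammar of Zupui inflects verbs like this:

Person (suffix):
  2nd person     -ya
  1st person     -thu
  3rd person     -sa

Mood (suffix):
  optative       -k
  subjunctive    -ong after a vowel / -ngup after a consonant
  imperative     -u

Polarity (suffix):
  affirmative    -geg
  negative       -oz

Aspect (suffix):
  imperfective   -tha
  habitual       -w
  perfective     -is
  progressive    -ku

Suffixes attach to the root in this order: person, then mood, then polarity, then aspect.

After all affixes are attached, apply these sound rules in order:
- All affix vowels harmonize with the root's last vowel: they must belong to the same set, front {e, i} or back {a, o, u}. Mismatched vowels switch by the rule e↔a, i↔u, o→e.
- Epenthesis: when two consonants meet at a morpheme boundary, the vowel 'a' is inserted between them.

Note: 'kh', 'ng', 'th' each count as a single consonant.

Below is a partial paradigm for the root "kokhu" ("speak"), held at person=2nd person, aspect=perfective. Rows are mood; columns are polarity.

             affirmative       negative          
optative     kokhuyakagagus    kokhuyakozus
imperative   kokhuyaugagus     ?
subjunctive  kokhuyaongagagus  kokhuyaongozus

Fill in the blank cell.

kokhuyauozus

Attach person 2nd person -ya → kokhuya.
Attach mood imperative -u → kokhuyau.
Attach polarity negative -oz → kokhuyauoz.
Attach aspect perfective -is → kokhuyauozis.
Apply vowel harmony: kokhuyauozis → kokhuyauozus.
Epenthesis: no change.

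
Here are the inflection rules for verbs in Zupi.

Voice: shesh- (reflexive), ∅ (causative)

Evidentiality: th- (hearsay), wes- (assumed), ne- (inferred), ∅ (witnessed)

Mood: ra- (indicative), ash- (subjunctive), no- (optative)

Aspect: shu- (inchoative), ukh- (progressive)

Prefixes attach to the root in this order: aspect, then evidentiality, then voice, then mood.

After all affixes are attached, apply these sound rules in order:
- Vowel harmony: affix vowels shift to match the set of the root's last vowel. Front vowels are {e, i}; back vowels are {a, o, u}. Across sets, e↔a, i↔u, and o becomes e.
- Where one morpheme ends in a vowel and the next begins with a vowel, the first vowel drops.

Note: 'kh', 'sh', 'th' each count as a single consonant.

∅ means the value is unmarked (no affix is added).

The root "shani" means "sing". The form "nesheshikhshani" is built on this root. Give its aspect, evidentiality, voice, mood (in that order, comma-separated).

Segment: no-shesh-ukh-shani.
aspect: ukh- → progressive.
evidentiality: ∅ → witnessed.
voice: shesh- → reflexive.
mood: no- → optative.

progressive, witnessed, reflexive, optative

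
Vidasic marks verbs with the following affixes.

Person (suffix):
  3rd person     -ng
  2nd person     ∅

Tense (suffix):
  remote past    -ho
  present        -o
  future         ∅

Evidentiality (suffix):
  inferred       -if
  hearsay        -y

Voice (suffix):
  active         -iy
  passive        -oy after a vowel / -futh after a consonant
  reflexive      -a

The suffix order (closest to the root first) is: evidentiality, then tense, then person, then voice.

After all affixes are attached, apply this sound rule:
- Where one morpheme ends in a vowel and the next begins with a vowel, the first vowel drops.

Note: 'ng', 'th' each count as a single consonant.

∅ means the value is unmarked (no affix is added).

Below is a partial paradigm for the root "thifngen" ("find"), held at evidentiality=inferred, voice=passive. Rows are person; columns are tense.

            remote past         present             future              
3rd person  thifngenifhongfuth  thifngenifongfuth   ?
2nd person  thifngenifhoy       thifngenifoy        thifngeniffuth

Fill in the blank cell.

Attach evidentiality inferred -if → thifngenif.
tense = future: zero marking, form stays thifngenif.
Attach person 3rd person -ng → thifngenifng.
Attach voice passive -futh (after consonant 'ng') → thifngenifngfuth.
Vowel deletion: no change.

thifngenifngfuth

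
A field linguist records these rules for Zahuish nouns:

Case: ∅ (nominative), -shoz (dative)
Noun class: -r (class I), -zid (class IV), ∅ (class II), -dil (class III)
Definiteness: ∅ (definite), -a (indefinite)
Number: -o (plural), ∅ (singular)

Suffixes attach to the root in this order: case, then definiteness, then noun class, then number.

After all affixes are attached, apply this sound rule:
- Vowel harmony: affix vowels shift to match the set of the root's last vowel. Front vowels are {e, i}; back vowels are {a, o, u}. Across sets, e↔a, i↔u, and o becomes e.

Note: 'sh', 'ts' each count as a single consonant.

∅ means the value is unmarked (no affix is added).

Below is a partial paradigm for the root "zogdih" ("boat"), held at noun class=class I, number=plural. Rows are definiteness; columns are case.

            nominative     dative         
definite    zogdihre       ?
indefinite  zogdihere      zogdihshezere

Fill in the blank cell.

zogdihshezre

Attach case dative -shoz → zogdihshoz.
definiteness = definite: zero marking, form stays zogdihshoz.
Attach noun class class I -r → zogdihshozr.
Attach number plural -o → zogdihshozro.
Apply vowel harmony: zogdihshozro → zogdihshezre.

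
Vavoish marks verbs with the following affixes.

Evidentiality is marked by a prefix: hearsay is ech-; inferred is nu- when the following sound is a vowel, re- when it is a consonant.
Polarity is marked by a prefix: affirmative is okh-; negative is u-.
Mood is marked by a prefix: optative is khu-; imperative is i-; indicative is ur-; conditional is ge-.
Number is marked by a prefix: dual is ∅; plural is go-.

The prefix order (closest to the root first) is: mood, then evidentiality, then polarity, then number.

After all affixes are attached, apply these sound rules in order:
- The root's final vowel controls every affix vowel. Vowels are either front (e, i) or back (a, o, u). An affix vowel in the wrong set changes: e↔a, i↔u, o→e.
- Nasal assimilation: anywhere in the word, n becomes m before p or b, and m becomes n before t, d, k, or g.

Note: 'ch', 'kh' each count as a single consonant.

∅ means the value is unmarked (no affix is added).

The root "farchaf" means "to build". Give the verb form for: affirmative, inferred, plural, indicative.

Attach mood indicative ur- → urfarchaf.
Attach evidentiality inferred nu- (before vowel 'u') → nuurfarchaf.
Attach polarity affirmative okh- → okhnuurfarchaf.
Attach number plural go- → gookhnuurfarchaf.
Vowel harmony: no change.
Nasal assimilation: no change.

gookhnuurfarchaf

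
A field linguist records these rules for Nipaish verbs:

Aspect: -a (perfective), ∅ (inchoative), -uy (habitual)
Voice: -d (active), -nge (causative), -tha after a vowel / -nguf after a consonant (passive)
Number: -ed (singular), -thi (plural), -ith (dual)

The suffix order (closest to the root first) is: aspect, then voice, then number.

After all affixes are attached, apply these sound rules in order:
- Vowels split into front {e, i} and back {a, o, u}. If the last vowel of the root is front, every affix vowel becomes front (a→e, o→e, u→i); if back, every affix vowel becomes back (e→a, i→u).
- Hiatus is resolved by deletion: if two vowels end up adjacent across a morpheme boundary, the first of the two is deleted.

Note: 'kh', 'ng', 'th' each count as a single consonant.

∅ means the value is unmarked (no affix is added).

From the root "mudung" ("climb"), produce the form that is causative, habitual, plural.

mudunguyngathu

Attach aspect habitual -uy → mudunguy.
Attach voice causative -nge → mudunguynge.
Attach number plural -thi → mudunguyngethi.
Apply vowel harmony: mudunguyngethi → mudunguyngathu.
Vowel deletion: no change.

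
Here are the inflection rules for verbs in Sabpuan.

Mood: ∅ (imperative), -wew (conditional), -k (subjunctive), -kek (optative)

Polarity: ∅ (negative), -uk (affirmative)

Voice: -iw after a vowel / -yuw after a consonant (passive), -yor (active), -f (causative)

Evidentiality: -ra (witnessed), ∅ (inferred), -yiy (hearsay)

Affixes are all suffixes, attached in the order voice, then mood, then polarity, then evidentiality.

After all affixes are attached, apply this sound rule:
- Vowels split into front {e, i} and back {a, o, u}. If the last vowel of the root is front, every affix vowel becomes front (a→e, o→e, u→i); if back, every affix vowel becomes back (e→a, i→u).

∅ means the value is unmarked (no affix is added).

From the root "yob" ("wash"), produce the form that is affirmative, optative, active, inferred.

yobyorkakuk

Attach voice active -yor → yobyor.
Attach mood optative -kek → yobyorkek.
Attach polarity affirmative -uk → yobyorkekuk.
evidentiality = inferred: zero marking, form stays yobyorkekuk.
Apply vowel harmony: yobyorkekuk → yobyorkakuk.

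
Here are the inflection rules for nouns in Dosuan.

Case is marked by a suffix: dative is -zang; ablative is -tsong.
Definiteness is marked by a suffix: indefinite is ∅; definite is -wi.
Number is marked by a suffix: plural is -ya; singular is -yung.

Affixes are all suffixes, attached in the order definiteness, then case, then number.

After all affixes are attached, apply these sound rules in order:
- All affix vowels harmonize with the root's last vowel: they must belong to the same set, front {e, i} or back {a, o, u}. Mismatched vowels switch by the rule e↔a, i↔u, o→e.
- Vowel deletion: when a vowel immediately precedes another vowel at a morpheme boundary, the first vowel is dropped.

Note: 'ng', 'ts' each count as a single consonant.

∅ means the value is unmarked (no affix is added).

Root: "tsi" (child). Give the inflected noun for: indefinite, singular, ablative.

tsitsengying

definiteness = indefinite: zero marking, form stays tsi.
Attach case ablative -tsong → tsitsong.
Attach number singular -yung → tsitsongyung.
Apply vowel harmony: tsitsongyung → tsitsengying.
Vowel deletion: no change.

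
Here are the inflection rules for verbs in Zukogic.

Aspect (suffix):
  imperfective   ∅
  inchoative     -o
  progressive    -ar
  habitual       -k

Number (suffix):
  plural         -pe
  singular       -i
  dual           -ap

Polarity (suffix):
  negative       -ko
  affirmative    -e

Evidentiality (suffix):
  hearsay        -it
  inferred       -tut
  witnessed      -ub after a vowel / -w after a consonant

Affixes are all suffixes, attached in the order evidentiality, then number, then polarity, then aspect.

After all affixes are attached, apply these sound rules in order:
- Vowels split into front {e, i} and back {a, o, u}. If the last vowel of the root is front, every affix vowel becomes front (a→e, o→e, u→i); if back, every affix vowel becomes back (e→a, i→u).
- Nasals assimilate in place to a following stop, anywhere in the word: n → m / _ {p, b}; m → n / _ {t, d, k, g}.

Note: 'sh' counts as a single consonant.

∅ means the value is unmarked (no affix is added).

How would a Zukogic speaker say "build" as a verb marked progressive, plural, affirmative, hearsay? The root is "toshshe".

toshsheitpeeer

Attach evidentiality hearsay -it → toshsheit.
Attach number plural -pe → toshsheitpe.
Attach polarity affirmative -e → toshsheitpee.
Attach aspect progressive -ar → toshsheitpeear.
Apply vowel harmony: toshsheitpeear → toshsheitpeeer.
Nasal assimilation: no change.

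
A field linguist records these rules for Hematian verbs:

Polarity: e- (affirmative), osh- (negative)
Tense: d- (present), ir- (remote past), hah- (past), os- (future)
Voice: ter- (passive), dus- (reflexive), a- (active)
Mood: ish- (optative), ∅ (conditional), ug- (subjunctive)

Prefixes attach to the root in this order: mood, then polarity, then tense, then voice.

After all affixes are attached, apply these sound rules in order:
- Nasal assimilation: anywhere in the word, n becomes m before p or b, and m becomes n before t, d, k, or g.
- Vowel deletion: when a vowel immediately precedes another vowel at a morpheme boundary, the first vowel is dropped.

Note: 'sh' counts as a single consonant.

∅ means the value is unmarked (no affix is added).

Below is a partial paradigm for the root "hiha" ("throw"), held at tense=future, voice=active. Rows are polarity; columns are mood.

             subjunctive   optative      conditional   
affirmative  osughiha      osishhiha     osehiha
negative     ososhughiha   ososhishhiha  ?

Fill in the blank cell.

mood = conditional: zero marking, form stays hiha.
Attach polarity negative osh- → oshhiha.
Attach tense future os- → ososhhiha.
Attach voice active a- → aososhhiha.
Nasal assimilation: no change.
Apply vowel deletion: aososhhiha → ososhhiha.

ososhhiha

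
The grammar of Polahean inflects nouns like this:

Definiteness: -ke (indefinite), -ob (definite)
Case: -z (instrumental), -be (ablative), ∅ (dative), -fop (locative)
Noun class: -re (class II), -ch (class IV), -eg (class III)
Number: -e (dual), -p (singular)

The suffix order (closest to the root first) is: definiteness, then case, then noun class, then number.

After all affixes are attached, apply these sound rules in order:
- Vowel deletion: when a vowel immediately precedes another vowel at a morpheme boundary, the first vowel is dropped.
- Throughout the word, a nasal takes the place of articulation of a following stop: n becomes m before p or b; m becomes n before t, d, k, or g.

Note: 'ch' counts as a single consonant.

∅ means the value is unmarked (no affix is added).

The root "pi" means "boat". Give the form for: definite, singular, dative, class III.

pobegp

Attach definiteness definite -ob → piob.
case = dative: zero marking, form stays piob.
Attach noun class class III -eg → piobeg.
Attach number singular -p → piobegp.
Apply vowel deletion: piobegp → pobegp.
Nasal assimilation: no change.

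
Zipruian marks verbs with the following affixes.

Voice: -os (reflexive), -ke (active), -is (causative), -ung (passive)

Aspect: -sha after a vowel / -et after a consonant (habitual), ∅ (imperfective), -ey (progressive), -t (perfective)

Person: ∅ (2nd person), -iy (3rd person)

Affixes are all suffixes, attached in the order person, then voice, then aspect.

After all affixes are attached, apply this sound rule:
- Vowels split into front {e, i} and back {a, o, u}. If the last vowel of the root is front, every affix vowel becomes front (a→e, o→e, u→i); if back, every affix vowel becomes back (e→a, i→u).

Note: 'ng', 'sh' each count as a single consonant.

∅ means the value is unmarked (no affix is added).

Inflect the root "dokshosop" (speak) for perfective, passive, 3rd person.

Attach person 3rd person -iy → dokshosopiy.
Attach voice passive -ung → dokshosopiyung.
Attach aspect perfective -t → dokshosopiyungt.
Apply vowel harmony: dokshosopiyungt → dokshosopuyungt.

dokshosopuyungt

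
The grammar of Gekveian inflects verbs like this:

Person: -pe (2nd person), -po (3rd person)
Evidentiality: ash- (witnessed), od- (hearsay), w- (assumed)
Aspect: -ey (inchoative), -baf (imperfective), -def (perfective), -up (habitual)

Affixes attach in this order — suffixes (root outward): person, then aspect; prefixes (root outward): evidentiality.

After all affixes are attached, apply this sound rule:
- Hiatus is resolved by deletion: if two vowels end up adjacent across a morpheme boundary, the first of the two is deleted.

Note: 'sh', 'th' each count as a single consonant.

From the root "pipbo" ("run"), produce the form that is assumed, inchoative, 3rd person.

Attach evidentiality assumed w- → wpipbo.
Attach person 3rd person -po → wpipbopo.
Attach aspect inchoative -ey → wpipbopoey.
Apply vowel deletion: wpipbopoey → wpipbopey.

wpipbopey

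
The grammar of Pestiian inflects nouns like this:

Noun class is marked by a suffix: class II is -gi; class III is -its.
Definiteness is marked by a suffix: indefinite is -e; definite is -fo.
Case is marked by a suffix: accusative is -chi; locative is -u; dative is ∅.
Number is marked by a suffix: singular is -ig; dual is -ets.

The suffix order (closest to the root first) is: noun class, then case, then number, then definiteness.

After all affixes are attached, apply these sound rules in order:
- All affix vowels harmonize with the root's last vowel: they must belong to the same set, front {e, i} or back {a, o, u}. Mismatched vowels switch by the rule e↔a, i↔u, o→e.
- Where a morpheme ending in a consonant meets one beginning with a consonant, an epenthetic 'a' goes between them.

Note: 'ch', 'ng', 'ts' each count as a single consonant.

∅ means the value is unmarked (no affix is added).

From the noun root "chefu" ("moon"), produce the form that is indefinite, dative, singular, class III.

chefuutsuga

Attach noun class class III -its → chefuits.
case = dative: zero marking, form stays chefuits.
Attach number singular -ig → chefuitsig.
Attach definiteness indefinite -e → chefuitsige.
Apply vowel harmony: chefuitsige → chefuutsuga.
Epenthesis: no change.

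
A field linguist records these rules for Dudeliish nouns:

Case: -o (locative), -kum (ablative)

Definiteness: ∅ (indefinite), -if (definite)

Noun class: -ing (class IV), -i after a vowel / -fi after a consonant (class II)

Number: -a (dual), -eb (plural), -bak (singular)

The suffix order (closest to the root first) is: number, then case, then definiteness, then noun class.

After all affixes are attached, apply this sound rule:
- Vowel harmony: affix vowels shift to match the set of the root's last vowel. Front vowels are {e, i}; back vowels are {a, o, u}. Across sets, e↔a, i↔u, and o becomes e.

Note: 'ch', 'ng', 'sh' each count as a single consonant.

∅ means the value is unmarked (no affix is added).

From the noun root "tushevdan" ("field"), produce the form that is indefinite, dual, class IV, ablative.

Attach number dual -a → tushevdana.
Attach case ablative -kum → tushevdanakum.
definiteness = indefinite: zero marking, form stays tushevdanakum.
Attach noun class class IV -ing → tushevdanakuming.
Apply vowel harmony: tushevdanakuming → tushevdanakumung.

tushevdanakumung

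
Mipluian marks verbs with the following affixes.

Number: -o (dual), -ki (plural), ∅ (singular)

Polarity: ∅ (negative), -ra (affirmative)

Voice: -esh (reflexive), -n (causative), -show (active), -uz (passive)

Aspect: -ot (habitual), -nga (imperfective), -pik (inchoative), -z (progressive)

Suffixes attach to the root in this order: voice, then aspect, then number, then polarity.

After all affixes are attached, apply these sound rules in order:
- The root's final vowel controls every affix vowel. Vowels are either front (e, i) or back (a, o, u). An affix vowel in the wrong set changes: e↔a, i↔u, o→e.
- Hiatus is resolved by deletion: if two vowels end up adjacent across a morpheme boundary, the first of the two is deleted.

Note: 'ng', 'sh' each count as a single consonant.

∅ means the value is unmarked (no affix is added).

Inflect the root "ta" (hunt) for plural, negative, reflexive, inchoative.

tashpukku

Attach voice reflexive -esh → taesh.
Attach aspect inchoative -pik → taeshpik.
Attach number plural -ki → taeshpikki.
polarity = negative: zero marking, form stays taeshpikki.
Apply vowel harmony: taeshpikki → taashpukku.
Apply vowel deletion: taashpukku → tashpukku.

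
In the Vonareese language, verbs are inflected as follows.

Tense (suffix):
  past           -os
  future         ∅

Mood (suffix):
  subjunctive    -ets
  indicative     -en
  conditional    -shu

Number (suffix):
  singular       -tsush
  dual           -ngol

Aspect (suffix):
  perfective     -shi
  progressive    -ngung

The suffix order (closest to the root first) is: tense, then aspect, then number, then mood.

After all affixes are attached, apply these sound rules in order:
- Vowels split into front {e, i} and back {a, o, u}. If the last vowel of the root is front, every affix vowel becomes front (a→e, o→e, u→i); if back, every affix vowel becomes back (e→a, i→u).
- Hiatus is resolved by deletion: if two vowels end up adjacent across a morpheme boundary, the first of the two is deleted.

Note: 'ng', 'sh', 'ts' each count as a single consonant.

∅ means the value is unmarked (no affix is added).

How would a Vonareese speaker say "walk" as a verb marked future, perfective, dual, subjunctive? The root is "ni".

nishingelets

tense = future: zero marking, form stays ni.
Attach aspect perfective -shi → nishi.
Attach number dual -ngol → nishingol.
Attach mood subjunctive -ets → nishingolets.
Apply vowel harmony: nishingolets → nishingelets.
Vowel deletion: no change.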